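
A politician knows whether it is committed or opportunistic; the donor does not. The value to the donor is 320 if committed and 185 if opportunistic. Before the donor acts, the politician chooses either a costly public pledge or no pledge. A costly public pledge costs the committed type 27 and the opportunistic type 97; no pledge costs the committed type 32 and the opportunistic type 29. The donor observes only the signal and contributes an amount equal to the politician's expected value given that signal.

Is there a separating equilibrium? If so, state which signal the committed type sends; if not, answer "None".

Try committed → pledge, opportunistic → no pledge:
  Under separation the donor infers type exactly: pledge → committed (pays 320), no pledge → opportunistic (pays 185).
  Committed: pledge gives 320 − 27 = 293; no pledge gives 185 − 32 = 153. No deviation. ✓
  Opportunistic: no pledge gives 185 − 29 = 156; pledge gives 320 − 97 = 223. Would deviate. ✗
Try committed → no pledge, opportunistic → pledge:
  Under separation the donor infers type exactly: no pledge → committed (pays 320), pledge → opportunistic (pays 185).
  Committed: no pledge gives 320 − 32 = 288; pledge gives 185 − 27 = 158. No deviation. ✓
  Opportunistic: pledge gives 185 − 97 = 88; no pledge gives 320 − 29 = 291. Would deviate. ✗
Neither assignment is incentive-compatible.

None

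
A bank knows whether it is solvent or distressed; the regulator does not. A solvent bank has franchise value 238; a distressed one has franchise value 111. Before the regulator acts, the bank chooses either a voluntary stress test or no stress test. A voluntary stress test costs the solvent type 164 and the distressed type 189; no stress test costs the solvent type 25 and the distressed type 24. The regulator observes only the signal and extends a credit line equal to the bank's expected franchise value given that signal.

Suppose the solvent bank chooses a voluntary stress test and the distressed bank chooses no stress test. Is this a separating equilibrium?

No

If types separate, stress test earns payment 238 and no stress test earns 111.
Solvent: stress test gives 238 − 164 = 74; no stress test gives 111 − 25 = 86. Would deviate. ✗
Distressed: no stress test gives 111 − 24 = 87; stress test gives 238 − 189 = 49. No deviation. ✓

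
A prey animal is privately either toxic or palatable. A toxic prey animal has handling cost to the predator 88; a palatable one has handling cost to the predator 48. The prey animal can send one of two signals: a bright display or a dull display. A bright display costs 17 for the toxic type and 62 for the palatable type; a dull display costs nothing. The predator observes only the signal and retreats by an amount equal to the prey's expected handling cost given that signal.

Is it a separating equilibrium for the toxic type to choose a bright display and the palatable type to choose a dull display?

Yes

Under separation the predator infers type exactly: bright display → toxic (pays 88), dull display → palatable (pays 48).
Toxic: bright display gives 88 − 17 = 71; dull display gives 48 − 0 = 48. No deviation. ✓
Palatable: dull display gives 48 − 0 = 48; bright display gives 88 − 62 = 26. No deviation. ✓
Neither type gains from mimicking the other.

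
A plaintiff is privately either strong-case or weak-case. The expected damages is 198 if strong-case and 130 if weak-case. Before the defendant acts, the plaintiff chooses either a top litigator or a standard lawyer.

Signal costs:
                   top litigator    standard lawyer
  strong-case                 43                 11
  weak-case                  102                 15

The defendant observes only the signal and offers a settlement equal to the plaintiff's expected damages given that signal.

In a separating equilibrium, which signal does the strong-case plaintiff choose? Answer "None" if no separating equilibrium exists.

Try strong-case → top litigator, weak-case → standard lawyer:
  If types separate, top litigator earns payment 198 and standard lawyer earns 130.
  Strong-case: top litigator gives 198 − 43 = 155; standard lawyer gives 130 − 11 = 119. No deviation. ✓
  Weak-case: standard lawyer gives 130 − 15 = 115; top litigator gives 198 − 102 = 96. No deviation. ✓
Both hold — the strong-case type sends top litigator.

top litigator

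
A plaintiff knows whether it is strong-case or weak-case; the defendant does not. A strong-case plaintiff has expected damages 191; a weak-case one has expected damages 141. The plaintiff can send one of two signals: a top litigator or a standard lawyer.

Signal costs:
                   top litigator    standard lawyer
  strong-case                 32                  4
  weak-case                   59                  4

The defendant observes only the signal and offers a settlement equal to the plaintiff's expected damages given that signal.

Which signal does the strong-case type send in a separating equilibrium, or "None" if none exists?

top litigator

Try strong-case → top litigator, weak-case → standard lawyer:
  If types separate, top litigator earns payment 191 and standard lawyer earns 141.
  Strong-case: top litigator gives 191 − 32 = 159; standard lawyer gives 141 − 4 = 137. No deviation. ✓
  Weak-case: standard lawyer gives 141 − 4 = 137; top litigator gives 191 − 59 = 132. No deviation. ✓
Both hold — the strong-case type sends top litigator.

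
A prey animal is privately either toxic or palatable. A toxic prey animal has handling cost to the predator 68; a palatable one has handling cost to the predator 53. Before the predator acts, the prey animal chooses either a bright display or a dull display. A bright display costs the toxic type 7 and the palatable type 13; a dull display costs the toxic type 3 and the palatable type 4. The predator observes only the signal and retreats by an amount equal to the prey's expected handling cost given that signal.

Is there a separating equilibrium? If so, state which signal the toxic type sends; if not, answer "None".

None

Try toxic → bright display, palatable → dull display:
  If types separate, bright display earns payment 68 and dull display earns 53.
  Toxic: bright display gives 68 − 7 = 61; dull display gives 53 − 3 = 50. No deviation. ✓
  Palatable: dull display gives 53 − 4 = 49; bright display gives 68 − 13 = 55. Would deviate. ✗
Try toxic → dull display, palatable → bright display:
  If types separate, dull display earns payment 68 and bright display earns 53.
  Toxic: dull display gives 68 − 3 = 65; bright display gives 53 − 7 = 46. No deviation. ✓
  Palatable: bright display gives 53 − 13 = 40; dull display gives 68 − 4 = 64. Would deviate. ✗
Neither assignment is incentive-compatible.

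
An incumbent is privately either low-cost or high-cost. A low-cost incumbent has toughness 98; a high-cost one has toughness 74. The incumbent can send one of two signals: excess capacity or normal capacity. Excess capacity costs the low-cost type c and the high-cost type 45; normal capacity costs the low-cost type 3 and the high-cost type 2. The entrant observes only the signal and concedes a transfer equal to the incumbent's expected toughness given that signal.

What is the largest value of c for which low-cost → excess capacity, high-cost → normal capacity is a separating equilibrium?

Under separation: excess capacity → low-cost (pays 98); normal capacity → high-cost (pays 74).
High-cost: 74 − 2 = 72 ≥ 98 − 45 = 53. Holds regardless of c. ✓
Low-cost: 98 − c ≥ 74 − 3, so c ≤ 98 − 71 = 27.

27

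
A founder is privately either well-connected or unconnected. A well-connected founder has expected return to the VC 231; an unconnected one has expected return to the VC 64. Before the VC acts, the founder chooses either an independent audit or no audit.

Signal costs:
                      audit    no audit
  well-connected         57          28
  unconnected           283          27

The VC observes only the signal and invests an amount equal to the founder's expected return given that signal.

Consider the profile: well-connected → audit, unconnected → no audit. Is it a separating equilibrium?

If types separate, audit earns payment 231 and no audit earns 64.
Well-connected: audit gives 231 − 57 = 174; no audit gives 64 − 28 = 36. No deviation. ✓
Unconnected: no audit gives 64 − 27 = 37; audit gives 231 − 283 = -52. No deviation. ✓
Both incentive constraints hold.

Yes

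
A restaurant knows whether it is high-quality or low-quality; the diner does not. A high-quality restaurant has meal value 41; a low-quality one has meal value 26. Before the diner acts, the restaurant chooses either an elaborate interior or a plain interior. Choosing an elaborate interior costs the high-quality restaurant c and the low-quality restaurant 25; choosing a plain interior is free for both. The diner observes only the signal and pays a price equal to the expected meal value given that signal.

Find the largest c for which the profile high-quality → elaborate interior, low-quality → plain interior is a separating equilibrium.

Under separation: elaborate interior → high-quality (pays 41); plain interior → low-quality (pays 26).
Low-quality: 26 − 0 = 26 ≥ 41 − 25 = 16. Holds regardless of c. ✓
High-quality: 41 − c ≥ 26 − 0, so c ≤ 41 − 26 = 15.

15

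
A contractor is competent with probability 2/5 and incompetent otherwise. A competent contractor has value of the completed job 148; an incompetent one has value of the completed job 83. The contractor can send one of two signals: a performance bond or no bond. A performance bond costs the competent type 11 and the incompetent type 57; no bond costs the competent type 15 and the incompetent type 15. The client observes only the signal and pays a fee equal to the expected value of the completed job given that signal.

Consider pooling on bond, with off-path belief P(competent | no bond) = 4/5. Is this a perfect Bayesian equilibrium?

On the equilibrium path (bond) the client holds the prior 2/5 and pays 2/5·148 + 3/5·83 = 109. Off-path (no bond) belief 4/5 gives 4/5·148 + 1/5·83 = 135.
Competent: bond gives 109 − 11 = 98; no bond gives 135 − 15 = 120. Deviates. ✗
Incompetent: bond gives 109 − 57 = 52; no bond gives 135 − 15 = 120. Deviates. ✗

No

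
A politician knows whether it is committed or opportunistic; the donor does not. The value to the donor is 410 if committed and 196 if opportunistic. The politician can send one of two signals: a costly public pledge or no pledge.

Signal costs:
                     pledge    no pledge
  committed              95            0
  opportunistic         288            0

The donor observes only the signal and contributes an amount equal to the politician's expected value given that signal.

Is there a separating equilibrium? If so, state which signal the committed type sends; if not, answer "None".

Try committed → pledge, opportunistic → no pledge:
  If types separate, pledge earns payment 410 and no pledge earns 196.
  Committed: pledge gives 410 − 95 = 315; no pledge gives 196 − 0 = 196. No deviation. ✓
  Opportunistic: no pledge gives 196 − 0 = 196; pledge gives 410 − 288 = 122. No deviation. ✓
Both hold — the committed type sends pledge.

pledge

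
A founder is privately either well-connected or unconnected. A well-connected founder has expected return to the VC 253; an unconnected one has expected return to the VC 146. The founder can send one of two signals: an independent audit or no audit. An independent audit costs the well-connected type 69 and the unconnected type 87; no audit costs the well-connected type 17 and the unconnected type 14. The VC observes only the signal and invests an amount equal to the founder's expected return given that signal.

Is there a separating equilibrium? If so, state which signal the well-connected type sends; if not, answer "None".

Try well-connected → audit, unconnected → no audit:
  Under separation the VC infers type exactly: audit → well-connected (pays 253), no audit → unconnected (pays 146).
  Well-connected: audit gives 253 − 69 = 184; no audit gives 146 − 17 = 129. No deviation. ✓
  Unconnected: no audit gives 146 − 14 = 132; audit gives 253 − 87 = 166. Would deviate. ✗
Try well-connected → no audit, unconnected → audit:
  Under separation the VC infers type exactly: no audit → well-connected (pays 253), audit → unconnected (pays 146).
  Well-connected: no audit gives 253 − 17 = 236; audit gives 146 − 69 = 77. No deviation. ✓
  Unconnected: audit gives 146 − 87 = 59; no audit gives 253 − 14 = 239. Would deviate. ✗
Neither assignment is incentive-compatible.

None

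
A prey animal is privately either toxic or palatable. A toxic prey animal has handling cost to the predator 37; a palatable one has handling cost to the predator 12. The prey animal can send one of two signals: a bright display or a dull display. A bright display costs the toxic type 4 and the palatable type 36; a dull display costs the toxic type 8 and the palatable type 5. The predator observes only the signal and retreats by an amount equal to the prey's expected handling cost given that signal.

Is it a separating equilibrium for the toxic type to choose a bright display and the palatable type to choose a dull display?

Yes

If types separate, bright display earns payment 37 and dull display earns 12.
Toxic: bright display gives 37 − 4 = 33; dull display gives 12 − 8 = 4. No deviation. ✓
Palatable: dull display gives 12 − 5 = 7; bright display gives 37 − 36 = 1. No deviation. ✓
Neither type gains from mimicking the other.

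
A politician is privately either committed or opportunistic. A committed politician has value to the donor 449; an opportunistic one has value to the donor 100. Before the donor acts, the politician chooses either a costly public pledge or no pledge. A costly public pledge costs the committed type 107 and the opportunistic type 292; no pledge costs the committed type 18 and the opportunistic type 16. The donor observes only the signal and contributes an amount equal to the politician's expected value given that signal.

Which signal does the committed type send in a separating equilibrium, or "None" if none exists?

Try committed → pledge, opportunistic → no pledge:
  Under separation the donor infers type exactly: pledge → committed (pays 449), no pledge → opportunistic (pays 100).
  Committed: pledge gives 449 − 107 = 342; no pledge gives 100 − 18 = 82. No deviation. ✓
  Opportunistic: no pledge gives 100 − 16 = 84; pledge gives 449 − 292 = 157. Would deviate. ✗
Try committed → no pledge, opportunistic → pledge:
  Under separation the donor infers type exactly: no pledge → committed (pays 449), pledge → opportunistic (pays 100).
  Committed: no pledge gives 449 − 18 = 431; pledge gives 100 − 107 = -7. No deviation. ✓
  Opportunistic: pledge gives 100 − 292 = -192; no pledge gives 449 − 16 = 433. Would deviate. ✗
Neither assignment is incentive-compatible.

None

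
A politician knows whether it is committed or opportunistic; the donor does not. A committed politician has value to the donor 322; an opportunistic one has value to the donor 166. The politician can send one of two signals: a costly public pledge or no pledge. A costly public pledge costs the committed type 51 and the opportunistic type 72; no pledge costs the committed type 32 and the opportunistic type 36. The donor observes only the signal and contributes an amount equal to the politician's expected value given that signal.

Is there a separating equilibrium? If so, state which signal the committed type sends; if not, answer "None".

Try committed → pledge, opportunistic → no pledge:
  If types separate, pledge earns payment 322 and no pledge earns 166.
  Committed: pledge gives 322 − 51 = 271; no pledge gives 166 − 32 = 134. No deviation. ✓
  Opportunistic: no pledge gives 166 − 36 = 130; pledge gives 322 − 72 = 250. Would deviate. ✗
Try committed → no pledge, opportunistic → pledge:
  If types separate, no pledge earns payment 322 and pledge earns 166.
  Committed: no pledge gives 322 − 32 = 290; pledge gives 166 − 51 = 115. No deviation. ✓
  Opportunistic: pledge gives 166 − 72 = 94; no pledge gives 322 − 36 = 286. Would deviate. ✗
Neither assignment is incentive-compatible.

None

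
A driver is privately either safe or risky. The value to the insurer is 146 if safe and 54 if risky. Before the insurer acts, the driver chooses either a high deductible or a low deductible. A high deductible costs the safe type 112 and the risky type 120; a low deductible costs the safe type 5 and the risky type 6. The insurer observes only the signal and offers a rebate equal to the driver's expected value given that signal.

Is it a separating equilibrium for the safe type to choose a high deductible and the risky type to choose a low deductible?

If types separate, high deductible earns payment 146 and low deductible earns 54.
Safe: high deductible gives 146 − 112 = 34; low deductible gives 54 − 5 = 49. Would deviate. ✗
Risky: low deductible gives 54 − 6 = 48; high deductible gives 146 − 120 = 26. No deviation. ✓

No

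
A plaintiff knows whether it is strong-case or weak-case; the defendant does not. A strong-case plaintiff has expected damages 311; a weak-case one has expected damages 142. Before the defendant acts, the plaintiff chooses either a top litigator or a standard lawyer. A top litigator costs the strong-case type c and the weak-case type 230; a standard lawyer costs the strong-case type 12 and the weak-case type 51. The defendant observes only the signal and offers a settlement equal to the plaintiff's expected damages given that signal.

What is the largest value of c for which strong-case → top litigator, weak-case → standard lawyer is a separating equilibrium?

181

Under separation: top litigator → strong-case (pays 311); standard lawyer → weak-case (pays 142).
Weak-case: 142 − 51 = 91 ≥ 311 − 230 = 81. Holds regardless of c. ✓
Strong-case: 311 − c ≥ 142 − 12, so c ≤ 311 − 130 = 181.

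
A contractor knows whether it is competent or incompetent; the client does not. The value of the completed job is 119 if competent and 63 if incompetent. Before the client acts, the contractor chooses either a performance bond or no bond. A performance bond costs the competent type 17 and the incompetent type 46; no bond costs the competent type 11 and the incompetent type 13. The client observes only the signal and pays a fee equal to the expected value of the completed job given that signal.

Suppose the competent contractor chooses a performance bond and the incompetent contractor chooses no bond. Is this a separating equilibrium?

No

Under separation the client infers type exactly: bond → competent (pays 119), no bond → incompetent (pays 63).
Competent: bond gives 119 − 17 = 102; no bond gives 63 − 11 = 52. No deviation. ✓
Incompetent: no bond gives 63 − 13 = 50; bond gives 119 − 46 = 73. Would deviate. ✗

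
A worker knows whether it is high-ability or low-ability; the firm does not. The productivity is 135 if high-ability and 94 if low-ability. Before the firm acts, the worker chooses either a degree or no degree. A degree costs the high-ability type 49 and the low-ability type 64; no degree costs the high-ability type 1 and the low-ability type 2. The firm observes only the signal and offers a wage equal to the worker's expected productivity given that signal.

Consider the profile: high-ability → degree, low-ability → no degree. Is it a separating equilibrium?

No

If types separate, degree earns payment 135 and no degree earns 94.
High-ability: degree gives 135 − 49 = 86; no degree gives 94 − 1 = 93. Would deviate. ✗
Low-ability: no degree gives 94 − 2 = 92; degree gives 135 − 64 = 71. No deviation. ✓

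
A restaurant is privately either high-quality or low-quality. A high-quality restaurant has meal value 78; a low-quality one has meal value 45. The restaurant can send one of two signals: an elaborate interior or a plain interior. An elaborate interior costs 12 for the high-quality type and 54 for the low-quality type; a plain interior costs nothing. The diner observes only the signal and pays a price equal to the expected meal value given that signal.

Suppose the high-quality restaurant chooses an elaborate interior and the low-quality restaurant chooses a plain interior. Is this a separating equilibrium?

Yes

If types separate, elaborate interior earns payment 78 and plain interior earns 45.
High-quality: elaborate interior gives 78 − 12 = 66; plain interior gives 45 − 0 = 45. No deviation. ✓
Low-quality: plain interior gives 45 − 0 = 45; elaborate interior gives 78 − 54 = 24. No deviation. ✓
Neither type gains from mimicking the other.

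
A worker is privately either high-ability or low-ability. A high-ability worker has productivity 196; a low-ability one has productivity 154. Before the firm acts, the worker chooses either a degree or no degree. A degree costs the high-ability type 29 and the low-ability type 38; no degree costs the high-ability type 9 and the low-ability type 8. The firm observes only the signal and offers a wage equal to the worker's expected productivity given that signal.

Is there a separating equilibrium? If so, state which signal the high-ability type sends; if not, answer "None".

Try high-ability → degree, low-ability → no degree:
  If types separate, degree earns payment 196 and no degree earns 154.
  High-ability: degree gives 196 − 29 = 167; no degree gives 154 − 9 = 145. No deviation. ✓
  Low-ability: no degree gives 154 − 8 = 146; degree gives 196 − 38 = 158. Would deviate. ✗
Try high-ability → no degree, low-ability → degree:
  If types separate, no degree earns payment 196 and degree earns 154.
  High-ability: no degree gives 196 − 9 = 187; degree gives 154 − 29 = 125. No deviation. ✓
  Low-ability: degree gives 154 − 38 = 116; no degree gives 196 − 8 = 188. Would deviate. ✗
Neither assignment is incentive-compatible.

None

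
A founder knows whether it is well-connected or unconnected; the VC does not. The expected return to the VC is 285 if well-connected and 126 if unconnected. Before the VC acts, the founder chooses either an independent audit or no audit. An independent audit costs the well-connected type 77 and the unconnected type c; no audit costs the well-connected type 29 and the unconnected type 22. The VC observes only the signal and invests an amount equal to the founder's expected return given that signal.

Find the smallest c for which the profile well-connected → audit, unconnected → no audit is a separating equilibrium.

181

Under separation: audit → well-connected (pays 285); no audit → unconnected (pays 126).
Well-connected: 285 − 77 = 208 ≥ 126 − 29 = 97. Holds regardless of c. ✓
Unconnected: 126 − 22 ≥ 285 − c, so c ≥ 285 − 104 = 181.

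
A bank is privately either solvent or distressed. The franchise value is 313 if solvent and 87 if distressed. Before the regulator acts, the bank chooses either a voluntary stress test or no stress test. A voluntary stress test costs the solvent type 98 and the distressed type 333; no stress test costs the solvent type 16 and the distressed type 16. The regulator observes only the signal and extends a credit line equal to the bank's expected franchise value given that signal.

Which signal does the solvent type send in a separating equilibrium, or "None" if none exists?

stress test

Try solvent → stress test, distressed → no stress test:
  If types separate, stress test earns payment 313 and no stress test earns 87.
  Solvent: stress test gives 313 − 98 = 215; no stress test gives 87 − 16 = 71. No deviation. ✓
  Distressed: no stress test gives 87 − 16 = 71; stress test gives 313 − 333 = -20. No deviation. ✓
Both hold — the solvent type sends stress test.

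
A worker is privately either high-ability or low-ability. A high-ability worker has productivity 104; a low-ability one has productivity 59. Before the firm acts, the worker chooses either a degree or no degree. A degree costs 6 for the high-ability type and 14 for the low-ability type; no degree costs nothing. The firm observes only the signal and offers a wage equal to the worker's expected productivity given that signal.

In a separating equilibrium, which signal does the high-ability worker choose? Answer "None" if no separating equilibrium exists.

Try high-ability → degree, low-ability → no degree:
  If types separate, degree earns payment 104 and no degree earns 59.
  High-ability: degree gives 104 − 6 = 98; no degree gives 59 − 0 = 59. No deviation. ✓
  Low-ability: no degree gives 59 − 0 = 59; degree gives 104 − 14 = 90. Would deviate. ✗
Try high-ability → no degree, low-ability → degree:
  If types separate, no degree earns payment 104 and degree earns 59.
  High-ability: no degree gives 104 − 0 = 104; degree gives 59 − 6 = 53. No deviation. ✓
  Low-ability: degree gives 59 − 14 = 45; no degree gives 104 − 0 = 104. Would deviate. ✗
Neither assignment is incentive-compatible.

None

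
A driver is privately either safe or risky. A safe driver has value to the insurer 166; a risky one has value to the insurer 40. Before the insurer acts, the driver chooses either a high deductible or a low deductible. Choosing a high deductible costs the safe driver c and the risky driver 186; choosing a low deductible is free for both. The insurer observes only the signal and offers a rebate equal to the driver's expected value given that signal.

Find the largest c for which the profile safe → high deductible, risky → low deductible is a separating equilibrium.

126

Under separation: high deductible → safe (pays 166); low deductible → risky (pays 40).
Risky: 40 − 0 = 40 ≥ 166 − 186 = -20. Holds regardless of c. ✓
Safe: 166 − c ≥ 40 − 0, so c ≤ 166 − 40 = 126.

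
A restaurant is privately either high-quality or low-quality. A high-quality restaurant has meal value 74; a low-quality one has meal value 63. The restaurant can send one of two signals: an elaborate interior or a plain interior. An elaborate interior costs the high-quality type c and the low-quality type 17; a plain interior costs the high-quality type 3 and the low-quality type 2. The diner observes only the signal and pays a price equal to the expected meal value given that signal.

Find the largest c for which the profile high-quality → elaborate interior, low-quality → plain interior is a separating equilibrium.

14

Under separation: elaborate interior → high-quality (pays 74); plain interior → low-quality (pays 63).
Low-quality: 63 − 2 = 61 ≥ 74 − 17 = 57. Holds regardless of c. ✓
High-quality: 74 − c ≥ 63 − 3, so c ≤ 74 − 60 = 14.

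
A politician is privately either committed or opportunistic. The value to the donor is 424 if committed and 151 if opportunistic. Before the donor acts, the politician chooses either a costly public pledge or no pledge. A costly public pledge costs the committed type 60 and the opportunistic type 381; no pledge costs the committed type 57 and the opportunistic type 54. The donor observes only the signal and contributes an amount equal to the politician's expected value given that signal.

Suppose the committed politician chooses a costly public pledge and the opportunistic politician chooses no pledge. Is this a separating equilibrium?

If types separate, pledge earns payment 424 and no pledge earns 151.
Committed: pledge gives 424 − 60 = 364; no pledge gives 151 − 57 = 94. No deviation. ✓
Opportunistic: no pledge gives 151 − 54 = 97; pledge gives 424 − 381 = 43. No deviation. ✓
Neither type gains from mimicking the other.

Yes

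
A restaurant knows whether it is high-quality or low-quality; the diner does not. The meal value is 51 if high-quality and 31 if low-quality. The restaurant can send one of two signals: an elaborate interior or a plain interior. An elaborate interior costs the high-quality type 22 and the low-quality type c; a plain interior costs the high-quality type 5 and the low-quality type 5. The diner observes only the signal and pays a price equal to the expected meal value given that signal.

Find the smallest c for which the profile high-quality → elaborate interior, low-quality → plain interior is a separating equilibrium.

25

Under separation: elaborate interior → high-quality (pays 51); plain interior → low-quality (pays 31).
High-quality: 51 − 22 = 29 ≥ 31 − 5 = 26. Holds regardless of c. ✓
Low-quality: 31 − 5 ≥ 51 − c, so c ≥ 51 − 26 = 25.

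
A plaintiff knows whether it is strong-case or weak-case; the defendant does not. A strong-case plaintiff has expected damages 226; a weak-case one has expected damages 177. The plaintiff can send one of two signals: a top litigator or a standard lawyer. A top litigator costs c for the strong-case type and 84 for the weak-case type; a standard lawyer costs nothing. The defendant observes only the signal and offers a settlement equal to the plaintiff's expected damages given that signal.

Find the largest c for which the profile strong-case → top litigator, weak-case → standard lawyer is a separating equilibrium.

49

Under separation: top litigator → strong-case (pays 226); standard lawyer → weak-case (pays 177).
Weak-case: 177 − 0 = 177 ≥ 226 − 84 = 142. Holds regardless of c. ✓
Strong-case: 226 − c ≥ 177 − 0, so c ≤ 226 − 177 = 49.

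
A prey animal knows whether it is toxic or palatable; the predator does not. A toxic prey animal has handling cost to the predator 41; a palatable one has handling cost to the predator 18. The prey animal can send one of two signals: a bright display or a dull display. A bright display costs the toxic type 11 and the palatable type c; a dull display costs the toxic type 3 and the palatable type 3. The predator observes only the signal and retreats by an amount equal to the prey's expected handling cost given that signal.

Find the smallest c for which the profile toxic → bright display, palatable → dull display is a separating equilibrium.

Under separation: bright display → toxic (pays 41); dull display → palatable (pays 18).
Toxic: 41 − 11 = 30 ≥ 18 − 3 = 15. Holds regardless of c. ✓
Palatable: 18 − 3 ≥ 41 − c, so c ≥ 41 − 15 = 26.

26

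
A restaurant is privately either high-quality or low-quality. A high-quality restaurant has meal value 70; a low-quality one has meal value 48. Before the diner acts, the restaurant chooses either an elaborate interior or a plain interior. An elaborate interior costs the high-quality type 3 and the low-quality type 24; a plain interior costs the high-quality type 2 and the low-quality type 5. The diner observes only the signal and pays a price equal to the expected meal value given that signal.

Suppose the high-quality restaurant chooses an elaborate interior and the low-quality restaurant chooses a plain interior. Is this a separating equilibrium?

Under separation the diner infers type exactly: elaborate interior → high-quality (pays 70), plain interior → low-quality (pays 48).
High-quality: elaborate interior gives 70 − 3 = 67; plain interior gives 48 − 2 = 46. No deviation. ✓
Low-quality: plain interior gives 48 − 5 = 43; elaborate interior gives 70 − 24 = 46. Would deviate. ✗

No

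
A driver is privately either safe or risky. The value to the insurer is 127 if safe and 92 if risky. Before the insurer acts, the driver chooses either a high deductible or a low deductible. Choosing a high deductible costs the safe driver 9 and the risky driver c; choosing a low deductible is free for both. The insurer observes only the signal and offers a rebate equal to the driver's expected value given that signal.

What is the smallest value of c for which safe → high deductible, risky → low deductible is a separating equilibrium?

Under separation: high deductible → safe (pays 127); low deductible → risky (pays 92).
Safe: 127 − 9 = 118 ≥ 92 − 0 = 92. Holds regardless of c. ✓
Risky: 92 − 0 ≥ 127 − c, so c ≥ 127 − 92 = 35.

35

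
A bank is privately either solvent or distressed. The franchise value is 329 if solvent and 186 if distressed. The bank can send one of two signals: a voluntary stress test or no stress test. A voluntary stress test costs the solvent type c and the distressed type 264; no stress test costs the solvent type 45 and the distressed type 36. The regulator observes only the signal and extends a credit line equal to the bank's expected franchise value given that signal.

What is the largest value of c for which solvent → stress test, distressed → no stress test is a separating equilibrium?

Under separation: stress test → solvent (pays 329); no stress test → distressed (pays 186).
Distressed: 186 − 36 = 150 ≥ 329 − 264 = 65. Holds regardless of c. ✓
Solvent: 329 − c ≥ 186 − 45, so c ≤ 329 − 141 = 188.

188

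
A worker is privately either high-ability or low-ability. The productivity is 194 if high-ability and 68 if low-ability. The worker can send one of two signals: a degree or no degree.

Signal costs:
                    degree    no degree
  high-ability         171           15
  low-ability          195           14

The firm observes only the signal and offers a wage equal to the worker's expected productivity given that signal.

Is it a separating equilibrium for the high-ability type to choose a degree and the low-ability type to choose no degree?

No

If types separate, degree earns payment 194 and no degree earns 68.
High-ability: degree gives 194 − 171 = 23; no degree gives 68 − 15 = 53. Would deviate. ✗
Low-ability: no degree gives 68 − 14 = 54; degree gives 194 − 195 = -1. No deviation. ✓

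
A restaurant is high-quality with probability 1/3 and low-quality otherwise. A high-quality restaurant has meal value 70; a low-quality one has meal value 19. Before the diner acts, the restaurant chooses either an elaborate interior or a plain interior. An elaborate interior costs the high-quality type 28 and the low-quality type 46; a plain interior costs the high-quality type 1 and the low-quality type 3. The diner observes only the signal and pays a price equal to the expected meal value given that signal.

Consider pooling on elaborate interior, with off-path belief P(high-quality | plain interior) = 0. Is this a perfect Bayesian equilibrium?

At the pooled signal (elaborate interior) the diner holds the prior 1/3 and pays 1/3·70 + 2/3·19 = 36. Off-path (plain interior) belief 0 gives 0·70 + 1·19 = 19.
High-quality: elaborate interior gives 36 − 28 = 8; plain interior gives 19 − 1 = 18. Deviates. ✗
Low-quality: elaborate interior gives 36 − 46 = -10; plain interior gives 19 − 3 = 16. Deviates. ✗

No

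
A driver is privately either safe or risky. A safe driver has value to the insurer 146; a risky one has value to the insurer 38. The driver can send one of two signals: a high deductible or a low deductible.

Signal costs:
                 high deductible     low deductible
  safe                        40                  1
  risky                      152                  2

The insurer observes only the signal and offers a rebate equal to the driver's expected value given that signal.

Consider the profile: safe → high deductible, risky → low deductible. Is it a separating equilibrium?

Under separation the insurer infers type exactly: high deductible → safe (pays 146), low deductible → risky (pays 38).
Safe: high deductible gives 146 − 40 = 106; low deductible gives 38 − 1 = 37. No deviation. ✓
Risky: low deductible gives 38 − 2 = 36; high deductible gives 146 − 152 = -6. No deviation. ✓
Both incentive constraints hold.

Yes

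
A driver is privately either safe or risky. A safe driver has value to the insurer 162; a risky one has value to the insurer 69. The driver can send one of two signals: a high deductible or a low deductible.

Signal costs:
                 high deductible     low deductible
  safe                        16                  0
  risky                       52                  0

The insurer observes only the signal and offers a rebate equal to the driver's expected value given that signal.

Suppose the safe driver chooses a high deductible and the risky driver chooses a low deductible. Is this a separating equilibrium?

No

If types separate, high deductible earns payment 162 and low deductible earns 69.
Safe: high deductible gives 162 − 16 = 146; low deductible gives 69 − 0 = 69. No deviation. ✓
Risky: low deductible gives 69 − 0 = 69; high deductible gives 162 − 52 = 110. Would deviate. ✗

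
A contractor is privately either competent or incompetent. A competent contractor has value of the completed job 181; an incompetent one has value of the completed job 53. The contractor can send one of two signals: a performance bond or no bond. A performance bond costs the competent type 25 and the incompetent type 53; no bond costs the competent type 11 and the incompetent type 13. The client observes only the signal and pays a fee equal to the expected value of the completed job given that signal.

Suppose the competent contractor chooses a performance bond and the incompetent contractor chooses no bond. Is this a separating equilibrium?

No

Under separation the client infers type exactly: bond → competent (pays 181), no bond → incompetent (pays 53).
Competent: bond gives 181 − 25 = 156; no bond gives 53 − 11 = 42. No deviation. ✓
Incompetent: no bond gives 53 − 13 = 40; bond gives 181 − 53 = 128. Would deviate. ✗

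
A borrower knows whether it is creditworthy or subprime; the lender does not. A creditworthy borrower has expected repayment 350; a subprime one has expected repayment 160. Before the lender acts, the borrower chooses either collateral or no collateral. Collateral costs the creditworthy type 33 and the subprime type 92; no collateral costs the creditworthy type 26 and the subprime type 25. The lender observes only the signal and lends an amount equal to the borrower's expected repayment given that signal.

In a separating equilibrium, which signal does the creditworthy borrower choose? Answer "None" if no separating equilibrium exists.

None

Try creditworthy → collateral, subprime → no collateral:
  Under separation the lender infers type exactly: collateral → creditworthy (pays 350), no collateral → subprime (pays 160).
  Creditworthy: collateral gives 350 − 33 = 317; no collateral gives 160 − 26 = 134. No deviation. ✓
  Subprime: no collateral gives 160 − 25 = 135; collateral gives 350 − 92 = 258. Would deviate. ✗
Try creditworthy → no collateral, subprime → collateral:
  Under separation the lender infers type exactly: no collateral → creditworthy (pays 350), collateral → subprime (pays 160).
  Creditworthy: no collateral gives 350 − 26 = 324; collateral gives 160 − 33 = 127. No deviation. ✓
  Subprime: collateral gives 160 − 92 = 68; no collateral gives 350 − 25 = 325. Would deviate. ✗
Neither assignment is incentive-compatible.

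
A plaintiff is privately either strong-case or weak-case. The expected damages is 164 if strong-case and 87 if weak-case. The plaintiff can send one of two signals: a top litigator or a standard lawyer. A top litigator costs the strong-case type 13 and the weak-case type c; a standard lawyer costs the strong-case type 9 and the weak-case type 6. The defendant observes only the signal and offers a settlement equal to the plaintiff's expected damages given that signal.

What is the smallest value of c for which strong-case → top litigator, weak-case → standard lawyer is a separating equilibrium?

Under separation: top litigator → strong-case (pays 164); standard lawyer → weak-case (pays 87).
Strong-case: 164 − 13 = 151 ≥ 87 − 9 = 78. Holds regardless of c. ✓
Weak-case: 87 − 6 ≥ 164 − c, so c ≥ 164 − 81 = 83.

83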